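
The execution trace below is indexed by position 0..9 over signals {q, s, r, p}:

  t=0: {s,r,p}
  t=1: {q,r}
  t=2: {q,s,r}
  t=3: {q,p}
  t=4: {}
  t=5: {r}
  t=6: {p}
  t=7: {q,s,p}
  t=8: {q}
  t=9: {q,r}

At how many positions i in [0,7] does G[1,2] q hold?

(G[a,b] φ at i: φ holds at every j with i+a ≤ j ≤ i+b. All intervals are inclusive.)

Evaluate at each i in [0,7]:
  i=0: ✓ (all of [1,2])
  i=1: ✓ (all of [2,3])
  i=2: ✗ (fails at j=4)
  i=3: ✗ (fails at j=4)
  i=4: ✗ (fails at j=5)
  i=5: ✗ (fails at j=6)
  i=6: ✓ (all of [7,8])
  i=7: ✓ (all of [8,9])
Positions where it holds: {0, 1, 6, 7} → 4.

4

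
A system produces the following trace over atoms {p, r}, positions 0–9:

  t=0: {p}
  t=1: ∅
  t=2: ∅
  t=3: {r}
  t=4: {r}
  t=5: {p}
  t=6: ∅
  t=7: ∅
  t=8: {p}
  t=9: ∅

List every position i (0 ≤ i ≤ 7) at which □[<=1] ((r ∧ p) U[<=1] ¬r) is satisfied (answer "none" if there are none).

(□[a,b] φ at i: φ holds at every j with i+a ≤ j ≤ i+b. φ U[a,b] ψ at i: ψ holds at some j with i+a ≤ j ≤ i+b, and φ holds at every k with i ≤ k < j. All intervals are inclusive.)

0, 1, 5, 6, 7

Evaluate at each i in [0,7]:
  i=0: ✓ (all of [0,1])
  i=1: ✓ (all of [1,2])
  i=2: ✗ (fails at j=3)
  i=3: ✗ (fails at j=3)
  i=4: ✗ (fails at j=4)
  i=5: ✓ (all of [5,6])
  i=6: ✓ (all of [6,7])
  i=7: ✓ (all of [7,8])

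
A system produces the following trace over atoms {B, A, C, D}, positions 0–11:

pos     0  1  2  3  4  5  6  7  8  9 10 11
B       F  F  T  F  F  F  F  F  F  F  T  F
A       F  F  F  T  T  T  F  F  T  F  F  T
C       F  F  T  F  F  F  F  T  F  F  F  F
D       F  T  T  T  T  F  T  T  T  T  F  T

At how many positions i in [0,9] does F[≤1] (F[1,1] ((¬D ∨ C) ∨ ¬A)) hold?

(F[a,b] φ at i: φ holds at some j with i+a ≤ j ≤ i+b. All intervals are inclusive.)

9

Evaluate at each i in [0,9]:
  i=0: ✓ (witness j=0)
  i=1: ✓ (witness j=1)
  i=2: ✗ (none in [2,3])
  i=3: ✓ (witness j=4)
  i=4: ✓ (witness j=4)
  i=5: ✓ (witness j=5)
  i=6: ✓ (witness j=6)
  i=7: ✓ (witness j=8)
  i=8: ✓ (witness j=8)
  i=9: ✓ (witness j=9)
Positions where it holds: {0, 1, 3, 4, 5, 6, 7, 8, 9} → 9.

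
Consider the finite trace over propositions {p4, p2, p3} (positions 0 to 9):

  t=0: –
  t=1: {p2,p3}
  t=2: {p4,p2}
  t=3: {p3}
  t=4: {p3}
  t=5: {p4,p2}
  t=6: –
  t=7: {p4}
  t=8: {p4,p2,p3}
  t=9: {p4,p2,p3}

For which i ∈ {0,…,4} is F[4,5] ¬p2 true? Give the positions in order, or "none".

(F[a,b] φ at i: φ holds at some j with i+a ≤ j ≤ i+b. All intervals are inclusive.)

0, 1, 2, 3

Evaluate at each i in [0,4]:
  i=0: ✓ (witness j=4)
  i=1: ✓ (witness j=6)
  i=2: ✓ (witness j=6)
  i=3: ✓ (witness j=7)
  i=4: ✗ (none in [8,9])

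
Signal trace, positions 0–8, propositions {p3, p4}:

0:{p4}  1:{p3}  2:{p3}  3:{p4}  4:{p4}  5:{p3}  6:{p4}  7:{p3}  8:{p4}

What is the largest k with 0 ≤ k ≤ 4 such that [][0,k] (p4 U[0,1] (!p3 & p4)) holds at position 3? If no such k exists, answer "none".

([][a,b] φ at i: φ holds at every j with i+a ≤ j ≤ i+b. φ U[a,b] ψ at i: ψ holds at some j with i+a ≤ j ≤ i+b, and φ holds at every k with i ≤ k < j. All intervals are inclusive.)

1

(p4 U[0,1] (!p3 & p4)) must hold from j=3 onward; find where it first fails.
  j=3: holds
  j=4: holds
  j=5: fails
Holds on [3,4], so largest k = 1.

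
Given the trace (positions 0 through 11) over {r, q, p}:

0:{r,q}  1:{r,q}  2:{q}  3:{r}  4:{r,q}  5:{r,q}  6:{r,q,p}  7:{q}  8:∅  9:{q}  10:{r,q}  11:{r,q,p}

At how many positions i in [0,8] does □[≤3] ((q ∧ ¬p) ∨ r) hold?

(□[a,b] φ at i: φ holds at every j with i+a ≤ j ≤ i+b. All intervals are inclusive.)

5

Evaluate at each i in [0,8]:
  i=0: ✓ (all of [0,3])
  i=1: ✓ (all of [1,4])
  i=2: ✓ (all of [2,5])
  i=3: ✓ (all of [3,6])
  i=4: ✓ (all of [4,7])
  i=5: ✗ (fails at j=8)
  i=6: ✗ (fails at j=8)
  i=7: ✗ (fails at j=8)
  i=8: ✗ (fails at j=8)
Positions where it holds: {0, 1, 2, 3, 4} → 5.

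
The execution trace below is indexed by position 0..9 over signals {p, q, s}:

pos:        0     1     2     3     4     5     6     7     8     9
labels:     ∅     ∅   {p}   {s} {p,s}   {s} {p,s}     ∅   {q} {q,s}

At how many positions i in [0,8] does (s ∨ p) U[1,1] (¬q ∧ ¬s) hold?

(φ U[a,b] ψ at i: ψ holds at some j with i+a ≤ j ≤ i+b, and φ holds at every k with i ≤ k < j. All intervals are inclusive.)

Evaluate at each i in [0,8]:
  i=0: ✗ (lhs fails at k=0 before rhs at j=1)
  i=1: ✗ (lhs fails at k=1 before rhs at j=2)
  i=2: ✗ (no rhs in [3,3])
  i=3: ✗ (no rhs in [4,4])
  i=4: ✗ (no rhs in [5,5])
  i=5: ✗ (no rhs in [6,6])
  i=6: ✓ (rhs at j=7; lhs holds on [6,6])
  i=7: ✗ (no rhs in [8,8])
  i=8: ✗ (no rhs in [9,9])
Positions where it holds: {6} → 1.

1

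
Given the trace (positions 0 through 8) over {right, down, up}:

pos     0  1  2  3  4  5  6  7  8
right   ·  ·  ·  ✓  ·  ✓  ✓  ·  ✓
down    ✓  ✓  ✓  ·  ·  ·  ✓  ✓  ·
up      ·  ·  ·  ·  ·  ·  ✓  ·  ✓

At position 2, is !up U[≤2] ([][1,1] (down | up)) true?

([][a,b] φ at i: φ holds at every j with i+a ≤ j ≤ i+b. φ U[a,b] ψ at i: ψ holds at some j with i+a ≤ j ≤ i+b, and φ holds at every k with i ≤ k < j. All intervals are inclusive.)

False

Need some j in [2,4] with [][1,1] (down | up), and !up at every k in [2,j-1].
  j=2: [][1,1] (down | up) — fails at 3.
  j=3: [][1,1] (down | up) — fails at 4.
  j=4: [][1,1] (down | up) — fails at 5.
No j in the window works → until fails.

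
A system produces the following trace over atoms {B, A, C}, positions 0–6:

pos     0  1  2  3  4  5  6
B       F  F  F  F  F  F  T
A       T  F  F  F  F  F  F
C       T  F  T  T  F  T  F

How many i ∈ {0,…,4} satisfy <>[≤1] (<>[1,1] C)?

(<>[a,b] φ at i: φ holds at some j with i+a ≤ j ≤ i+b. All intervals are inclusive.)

5

Evaluate at each i in [0,4]:
  i=0: ✓ (witness j=1)
  i=1: ✓ (witness j=1)
  i=2: ✓ (witness j=2)
  i=3: ✓ (witness j=4)
  i=4: ✓ (witness j=4)
Positions where it holds: {0, 1, 2, 3, 4} → 5.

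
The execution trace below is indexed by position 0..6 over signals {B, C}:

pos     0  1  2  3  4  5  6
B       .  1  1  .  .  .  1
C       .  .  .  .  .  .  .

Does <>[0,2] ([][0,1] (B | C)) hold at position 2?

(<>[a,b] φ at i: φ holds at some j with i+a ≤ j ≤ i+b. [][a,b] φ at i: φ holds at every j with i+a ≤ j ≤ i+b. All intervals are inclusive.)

False

Check [][0,1] (B | C) at each j in [2,4]:
  j=2: fails at 3
  j=3: fails at 3
  j=4: fails at 4
No position in the window satisfies it → formula fails.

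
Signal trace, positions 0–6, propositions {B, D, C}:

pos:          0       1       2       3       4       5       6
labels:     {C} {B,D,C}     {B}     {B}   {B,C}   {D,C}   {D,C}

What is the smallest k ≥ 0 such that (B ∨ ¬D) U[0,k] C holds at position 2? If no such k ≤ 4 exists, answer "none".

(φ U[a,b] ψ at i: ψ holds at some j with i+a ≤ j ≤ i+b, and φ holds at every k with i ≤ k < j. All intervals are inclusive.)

Need earliest j ≥ 2 with C, and (B ∨ ¬D) at every k in [2,j-1].
  j=2: rhs fails.
  j=3: rhs fails.
  j=4: rhs holds; lhs holds on [2,3]. k = 2.

2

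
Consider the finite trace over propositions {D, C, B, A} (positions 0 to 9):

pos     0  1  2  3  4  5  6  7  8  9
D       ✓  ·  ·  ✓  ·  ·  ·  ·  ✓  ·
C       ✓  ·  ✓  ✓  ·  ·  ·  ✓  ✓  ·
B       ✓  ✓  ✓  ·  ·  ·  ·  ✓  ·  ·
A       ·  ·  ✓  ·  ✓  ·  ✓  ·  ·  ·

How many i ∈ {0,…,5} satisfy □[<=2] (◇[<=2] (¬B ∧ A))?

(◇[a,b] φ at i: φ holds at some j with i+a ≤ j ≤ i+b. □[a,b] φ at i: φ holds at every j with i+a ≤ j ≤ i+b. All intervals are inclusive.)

Evaluate at each i in [0,5]:
  i=0: ✗ (fails at j=0)
  i=1: ✗ (fails at j=1)
  i=2: ✓ (all of [2,4])
  i=3: ✓ (all of [3,5])
  i=4: ✓ (all of [4,6])
  i=5: ✗ (fails at j=7)
Positions where it holds: {2, 3, 4} → 3.

3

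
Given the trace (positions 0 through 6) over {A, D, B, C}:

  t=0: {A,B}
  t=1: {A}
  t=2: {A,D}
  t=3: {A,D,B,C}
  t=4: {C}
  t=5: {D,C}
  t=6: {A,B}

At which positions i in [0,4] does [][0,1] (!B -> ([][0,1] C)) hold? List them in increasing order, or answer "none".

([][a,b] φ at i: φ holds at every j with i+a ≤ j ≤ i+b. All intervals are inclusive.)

3

Evaluate at each i in [0,4]:
  i=0: ✗ (fails at j=1)
  i=1: ✗ (fails at j=1)
  i=2: ✗ (fails at j=2)
  i=3: ✓ (all of [3,4])
  i=4: ✗ (fails at j=5)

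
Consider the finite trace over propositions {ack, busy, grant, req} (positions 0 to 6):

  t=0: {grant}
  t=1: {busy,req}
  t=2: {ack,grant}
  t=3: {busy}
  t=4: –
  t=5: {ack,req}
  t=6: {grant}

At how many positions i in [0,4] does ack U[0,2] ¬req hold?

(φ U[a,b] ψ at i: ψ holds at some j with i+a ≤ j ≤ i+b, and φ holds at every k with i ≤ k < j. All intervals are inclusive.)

4

Evaluate at each i in [0,4]:
  i=0: ✓ (rhs at j=0)
  i=1: ✗ (lhs fails at k=1 before rhs at j=2)
  i=2: ✓ (rhs at j=2)
  i=3: ✓ (rhs at j=3)
  i=4: ✓ (rhs at j=4)
Positions where it holds: {0, 2, 3, 4} → 4.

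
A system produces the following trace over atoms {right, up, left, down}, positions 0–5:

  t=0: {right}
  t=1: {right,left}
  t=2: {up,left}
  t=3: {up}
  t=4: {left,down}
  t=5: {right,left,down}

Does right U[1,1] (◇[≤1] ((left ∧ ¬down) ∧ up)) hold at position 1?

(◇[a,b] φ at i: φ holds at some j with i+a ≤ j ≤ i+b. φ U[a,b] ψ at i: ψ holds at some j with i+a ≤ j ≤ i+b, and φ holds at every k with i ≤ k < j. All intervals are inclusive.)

Need some j in [2,2] with ◇[≤1] ((left ∧ ¬down) ∧ up), and right at every k in [1,j-1].
  j=2: ◇[≤1] ((left ∧ ¬down) ∧ up) holds; right holds at every k in [1,1] → satisfied.

True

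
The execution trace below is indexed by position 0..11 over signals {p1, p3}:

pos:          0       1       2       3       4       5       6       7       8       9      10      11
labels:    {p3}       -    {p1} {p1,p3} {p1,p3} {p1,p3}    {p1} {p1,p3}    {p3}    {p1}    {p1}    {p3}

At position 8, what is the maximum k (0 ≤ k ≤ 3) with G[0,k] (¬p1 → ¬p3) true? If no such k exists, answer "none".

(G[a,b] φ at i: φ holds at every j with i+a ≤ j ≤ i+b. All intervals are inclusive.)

none

(¬p1 → ¬p3) must hold from j=8 onward; find where it first fails.
  j=8: fails → no k works.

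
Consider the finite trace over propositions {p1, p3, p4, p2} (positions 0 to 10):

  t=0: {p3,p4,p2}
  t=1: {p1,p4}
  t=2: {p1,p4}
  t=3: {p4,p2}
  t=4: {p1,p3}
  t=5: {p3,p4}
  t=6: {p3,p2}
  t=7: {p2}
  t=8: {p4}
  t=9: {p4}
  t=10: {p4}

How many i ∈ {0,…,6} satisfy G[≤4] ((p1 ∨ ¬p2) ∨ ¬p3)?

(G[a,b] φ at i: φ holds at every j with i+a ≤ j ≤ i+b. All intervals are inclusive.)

1

Evaluate at each i in [0,6]:
  i=0: ✗ (fails at j=0)
  i=1: ✓ (all of [1,5])
  i=2: ✗ (fails at j=6)
  i=3: ✗ (fails at j=6)
  i=4: ✗ (fails at j=6)
  i=5: ✗ (fails at j=6)
  i=6: ✗ (fails at j=6)
Positions where it holds: {1} → 1.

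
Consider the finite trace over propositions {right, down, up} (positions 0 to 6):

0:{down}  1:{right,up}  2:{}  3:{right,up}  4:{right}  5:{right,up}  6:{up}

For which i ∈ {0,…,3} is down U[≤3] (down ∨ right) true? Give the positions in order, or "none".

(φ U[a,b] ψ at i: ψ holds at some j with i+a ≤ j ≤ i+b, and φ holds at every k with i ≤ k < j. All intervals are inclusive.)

Evaluate at each i in [0,3]:
  i=0: ✓ (rhs at j=0)
  i=1: ✓ (rhs at j=1)
  i=2: ✗ (lhs fails at k=2 before rhs at j=3)
  i=3: ✓ (rhs at j=3)

0, 1, 3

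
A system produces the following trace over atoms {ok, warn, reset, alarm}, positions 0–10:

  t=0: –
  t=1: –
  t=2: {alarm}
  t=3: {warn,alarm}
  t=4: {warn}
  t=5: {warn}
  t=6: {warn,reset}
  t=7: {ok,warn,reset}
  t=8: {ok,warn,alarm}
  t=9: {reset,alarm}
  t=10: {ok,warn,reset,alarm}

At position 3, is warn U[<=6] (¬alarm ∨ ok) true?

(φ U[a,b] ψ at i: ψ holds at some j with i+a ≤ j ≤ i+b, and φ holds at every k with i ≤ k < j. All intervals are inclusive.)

True

Need some j in [3,9] with (¬alarm ∨ ok), and warn at every k in [3,j-1].
  j=3: (¬alarm ∨ ok) false.
  j=4: (¬alarm ∨ ok) holds; warn holds at every k in [3,3] → satisfied.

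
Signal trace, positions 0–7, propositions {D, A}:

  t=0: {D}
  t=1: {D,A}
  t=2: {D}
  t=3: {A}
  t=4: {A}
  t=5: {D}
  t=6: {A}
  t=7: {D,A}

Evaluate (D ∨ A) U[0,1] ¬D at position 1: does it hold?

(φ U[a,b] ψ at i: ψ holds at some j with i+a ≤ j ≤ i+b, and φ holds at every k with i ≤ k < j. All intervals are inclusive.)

Need some j in [1,2] with ¬D, and (D ∨ A) at every k in [1,j-1].
  j=1: ¬D false.
  j=2: ¬D false.
No j in the window works → until fails.

No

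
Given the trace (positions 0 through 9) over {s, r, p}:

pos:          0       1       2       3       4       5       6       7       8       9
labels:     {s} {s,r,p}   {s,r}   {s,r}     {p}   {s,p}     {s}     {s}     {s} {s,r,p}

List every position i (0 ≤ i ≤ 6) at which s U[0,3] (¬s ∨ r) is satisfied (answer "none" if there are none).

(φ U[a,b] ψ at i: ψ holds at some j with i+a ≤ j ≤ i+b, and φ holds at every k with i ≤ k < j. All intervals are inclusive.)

0, 1, 2, 3, 4, 6

Evaluate at each i in [0,6]:
  i=0: ✓ (rhs at j=1; lhs holds on [0,0])
  i=1: ✓ (rhs at j=1)
  i=2: ✓ (rhs at j=2)
  i=3: ✓ (rhs at j=3)
  i=4: ✓ (rhs at j=4)
  i=5: ✗ (no rhs in [5,8])
  i=6: ✓ (rhs at j=9; lhs holds on [6,8])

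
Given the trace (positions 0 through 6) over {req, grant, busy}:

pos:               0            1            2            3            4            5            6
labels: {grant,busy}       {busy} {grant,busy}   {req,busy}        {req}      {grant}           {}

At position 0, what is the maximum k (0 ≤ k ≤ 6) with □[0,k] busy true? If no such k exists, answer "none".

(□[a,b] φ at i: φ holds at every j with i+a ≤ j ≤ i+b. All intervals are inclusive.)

busy must hold from j=0 onward; find where it first fails.
  j=0: holds
  j=1: holds
  j=2: holds
  j=3: holds
  j=4: fails
Holds on [0,3], so largest k = 3.

3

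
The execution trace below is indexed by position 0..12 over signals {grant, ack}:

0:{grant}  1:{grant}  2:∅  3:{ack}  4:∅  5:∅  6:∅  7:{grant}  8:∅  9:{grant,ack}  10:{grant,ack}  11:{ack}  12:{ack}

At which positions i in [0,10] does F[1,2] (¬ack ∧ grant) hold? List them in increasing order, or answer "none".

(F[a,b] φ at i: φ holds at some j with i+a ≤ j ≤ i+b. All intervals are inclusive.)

Evaluate at each i in [0,10]:
  i=0: ✓ (witness j=1)
  i=1: ✗ (none in [2,3])
  i=2: ✗ (none in [3,4])
  i=3: ✗ (none in [4,5])
  i=4: ✗ (none in [5,6])
  i=5: ✓ (witness j=7)
  i=6: ✓ (witness j=7)
  i=7: ✗ (none in [8,9])
  i=8: ✗ (none in [9,10])
  i=9: ✗ (none in [10,11])
  i=10: ✗ (none in [11,12])

0, 5, 6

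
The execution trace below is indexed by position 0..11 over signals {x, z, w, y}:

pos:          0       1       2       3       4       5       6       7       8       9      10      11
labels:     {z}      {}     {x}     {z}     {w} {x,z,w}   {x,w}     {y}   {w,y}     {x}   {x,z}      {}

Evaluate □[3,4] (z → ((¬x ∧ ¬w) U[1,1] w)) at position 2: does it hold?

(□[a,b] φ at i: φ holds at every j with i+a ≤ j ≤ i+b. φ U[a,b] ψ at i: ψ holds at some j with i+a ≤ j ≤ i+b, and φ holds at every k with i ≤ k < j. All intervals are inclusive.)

Does not hold

Check (z → ((¬x ∧ ¬w) U[1,1] w)) at every j in [5,6]:
  j=5: antecedent true; consequent fails → ✗
  j=6: antecedent false → ✓
Fails at j=5 → formula fails.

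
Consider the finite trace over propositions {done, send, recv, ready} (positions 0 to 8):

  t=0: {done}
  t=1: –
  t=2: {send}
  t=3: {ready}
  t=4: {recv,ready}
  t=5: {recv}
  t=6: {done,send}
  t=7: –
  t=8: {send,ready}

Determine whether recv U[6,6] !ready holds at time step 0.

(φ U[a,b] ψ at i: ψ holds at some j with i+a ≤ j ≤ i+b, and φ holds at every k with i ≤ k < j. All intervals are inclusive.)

Need some j in [6,6] with !ready, and recv at every k in [0,j-1].
  j=6: !ready holds, but recv fails at k=0 → not this j.
No j in the window works → until fails.

No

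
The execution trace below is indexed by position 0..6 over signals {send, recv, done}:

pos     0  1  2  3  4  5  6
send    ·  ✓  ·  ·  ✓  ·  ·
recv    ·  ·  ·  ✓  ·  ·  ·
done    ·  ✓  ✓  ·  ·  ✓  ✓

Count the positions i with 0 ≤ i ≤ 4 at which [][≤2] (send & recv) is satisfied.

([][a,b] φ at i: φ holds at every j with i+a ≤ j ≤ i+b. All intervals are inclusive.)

Evaluate at each i in [0,4]:
  i=0: ✗ (fails at j=0)
  i=1: ✗ (fails at j=1)
  i=2: ✗ (fails at j=2)
  i=3: ✗ (fails at j=3)
  i=4: ✗ (fails at j=4)
Positions where it holds: {} → 0.

0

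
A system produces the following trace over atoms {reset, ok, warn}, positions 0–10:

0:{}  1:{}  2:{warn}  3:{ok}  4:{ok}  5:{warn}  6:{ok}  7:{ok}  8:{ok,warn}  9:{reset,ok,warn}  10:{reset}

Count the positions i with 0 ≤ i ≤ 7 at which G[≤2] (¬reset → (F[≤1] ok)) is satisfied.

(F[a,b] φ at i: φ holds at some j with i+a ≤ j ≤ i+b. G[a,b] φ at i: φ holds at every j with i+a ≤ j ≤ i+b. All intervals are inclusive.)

6

Evaluate at each i in [0,7]:
  i=0: ✗ (fails at j=0)
  i=1: ✗ (fails at j=1)
  i=2: ✓ (all of [2,4])
  i=3: ✓ (all of [3,5])
  i=4: ✓ (all of [4,6])
  i=5: ✓ (all of [5,7])
  i=6: ✓ (all of [6,8])
  i=7: ✓ (all of [7,9])
Positions where it holds: {2, 3, 4, 5, 6, 7} → 6.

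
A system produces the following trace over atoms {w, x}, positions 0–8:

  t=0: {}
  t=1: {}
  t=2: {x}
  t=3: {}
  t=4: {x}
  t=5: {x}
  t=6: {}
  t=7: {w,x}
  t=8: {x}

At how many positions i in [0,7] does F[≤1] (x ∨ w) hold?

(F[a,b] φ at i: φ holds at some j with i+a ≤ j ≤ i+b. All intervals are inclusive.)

7

Evaluate at each i in [0,7]:
  i=0: ✗ (none in [0,1])
  i=1: ✓ (witness j=2)
  i=2: ✓ (witness j=2)
  i=3: ✓ (witness j=4)
  i=4: ✓ (witness j=4)
  i=5: ✓ (witness j=5)
  i=6: ✓ (witness j=7)
  i=7: ✓ (witness j=7)
Positions where it holds: {1, 2, 3, 4, 5, 6, 7} → 7.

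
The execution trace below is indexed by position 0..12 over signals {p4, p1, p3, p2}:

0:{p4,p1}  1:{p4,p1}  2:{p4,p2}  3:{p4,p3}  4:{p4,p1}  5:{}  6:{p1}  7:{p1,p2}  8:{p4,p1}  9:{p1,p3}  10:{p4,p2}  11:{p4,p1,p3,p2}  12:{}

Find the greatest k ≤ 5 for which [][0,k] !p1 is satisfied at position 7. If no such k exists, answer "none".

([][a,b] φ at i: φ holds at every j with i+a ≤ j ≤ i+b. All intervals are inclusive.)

none

!p1 must hold from j=7 onward; find where it first fails.
  j=7: fails → no k works.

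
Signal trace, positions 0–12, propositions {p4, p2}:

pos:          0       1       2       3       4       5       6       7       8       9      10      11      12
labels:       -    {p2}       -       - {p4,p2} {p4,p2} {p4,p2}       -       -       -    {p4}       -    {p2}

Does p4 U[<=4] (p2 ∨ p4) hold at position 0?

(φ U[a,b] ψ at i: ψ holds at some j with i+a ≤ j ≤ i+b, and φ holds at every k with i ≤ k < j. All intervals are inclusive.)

False

Need some j in [0,4] with (p2 ∨ p4), and p4 at every k in [0,j-1].
  j=0: (p2 ∨ p4) false.
  j=1: (p2 ∨ p4) holds, but p4 fails at k=0 → not this j.
  j=2: (p2 ∨ p4) false.
  j=3: (p2 ∨ p4) false.
  j=4: (p2 ∨ p4) holds, but p4 fails at k=0 → not this j.
No j in the window works → until fails.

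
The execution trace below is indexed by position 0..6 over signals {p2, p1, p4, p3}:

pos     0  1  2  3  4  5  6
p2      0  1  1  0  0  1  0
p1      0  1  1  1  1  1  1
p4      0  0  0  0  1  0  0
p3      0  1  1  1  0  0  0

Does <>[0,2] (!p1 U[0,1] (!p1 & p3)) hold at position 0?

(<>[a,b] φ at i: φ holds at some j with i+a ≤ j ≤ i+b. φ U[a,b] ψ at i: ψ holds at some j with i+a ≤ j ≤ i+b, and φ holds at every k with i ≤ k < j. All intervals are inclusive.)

No

Check (!p1 U[0,1] (!p1 & p3)) at each j in [0,2]:
  j=0: fails
  j=1: fails
  j=2: fails
No position in the window satisfies it → formula fails.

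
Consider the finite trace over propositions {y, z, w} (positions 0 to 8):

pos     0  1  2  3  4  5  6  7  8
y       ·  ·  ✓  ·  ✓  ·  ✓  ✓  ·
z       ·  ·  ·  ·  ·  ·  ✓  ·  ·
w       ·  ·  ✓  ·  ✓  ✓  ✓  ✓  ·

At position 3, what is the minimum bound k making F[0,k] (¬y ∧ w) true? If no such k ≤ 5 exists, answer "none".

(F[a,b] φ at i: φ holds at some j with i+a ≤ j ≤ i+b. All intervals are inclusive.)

Scan j = 3,4,… for (¬y ∧ w):
  j=3: fails
  j=4: fails
  j=5: holds
First hit at j=5, so smallest k = 5-3 = 2.

2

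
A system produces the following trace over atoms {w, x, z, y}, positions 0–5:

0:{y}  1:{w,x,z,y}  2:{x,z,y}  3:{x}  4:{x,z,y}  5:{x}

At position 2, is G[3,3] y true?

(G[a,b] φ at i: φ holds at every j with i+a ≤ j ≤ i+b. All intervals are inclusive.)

Check y at every j in [5,5]:
  j=5: false
Fails at j=5 → formula fails.

False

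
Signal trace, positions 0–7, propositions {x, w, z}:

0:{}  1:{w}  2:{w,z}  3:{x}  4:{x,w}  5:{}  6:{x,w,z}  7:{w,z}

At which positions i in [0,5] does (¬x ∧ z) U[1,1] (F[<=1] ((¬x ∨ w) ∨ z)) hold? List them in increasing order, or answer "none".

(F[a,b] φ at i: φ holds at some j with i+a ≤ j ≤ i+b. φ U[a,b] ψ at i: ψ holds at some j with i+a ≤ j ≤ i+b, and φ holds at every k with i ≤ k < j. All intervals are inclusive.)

Evaluate at each i in [0,5]:
  i=0: ✗ (lhs fails at k=0 before rhs at j=1)
  i=1: ✗ (lhs fails at k=1 before rhs at j=2)
  i=2: ✓ (rhs at j=3; lhs holds on [2,2])
  i=3: ✗ (lhs fails at k=3 before rhs at j=4)
  i=4: ✗ (lhs fails at k=4 before rhs at j=5)
  i=5: ✗ (lhs fails at k=5 before rhs at j=6)

2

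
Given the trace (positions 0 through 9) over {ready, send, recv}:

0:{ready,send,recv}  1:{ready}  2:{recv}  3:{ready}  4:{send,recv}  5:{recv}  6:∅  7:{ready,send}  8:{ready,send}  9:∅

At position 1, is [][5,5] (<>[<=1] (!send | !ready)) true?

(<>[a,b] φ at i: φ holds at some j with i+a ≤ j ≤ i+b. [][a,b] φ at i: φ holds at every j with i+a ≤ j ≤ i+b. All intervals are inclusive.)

Holds

Check <>[<=1] (!send | !ready) at every j in [6,6]:
  j=6: holds (witness at 6)
All positions satisfy it → formula holds.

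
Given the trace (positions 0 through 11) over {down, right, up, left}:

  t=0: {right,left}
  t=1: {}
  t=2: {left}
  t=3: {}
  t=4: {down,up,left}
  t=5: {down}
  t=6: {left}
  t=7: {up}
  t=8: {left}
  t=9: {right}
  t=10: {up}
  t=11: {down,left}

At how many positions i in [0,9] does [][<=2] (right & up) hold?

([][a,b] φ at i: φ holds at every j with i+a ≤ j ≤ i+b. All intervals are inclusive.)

Evaluate at each i in [0,9]:
  i=0: ✗ (fails at j=0)
  i=1: ✗ (fails at j=1)
  i=2: ✗ (fails at j=2)
  i=3: ✗ (fails at j=3)
  i=4: ✗ (fails at j=4)
  i=5: ✗ (fails at j=5)
  i=6: ✗ (fails at j=6)
  i=7: ✗ (fails at j=7)
  i=8: ✗ (fails at j=8)
  i=9: ✗ (fails at j=9)
Positions where it holds: {} → 0.

0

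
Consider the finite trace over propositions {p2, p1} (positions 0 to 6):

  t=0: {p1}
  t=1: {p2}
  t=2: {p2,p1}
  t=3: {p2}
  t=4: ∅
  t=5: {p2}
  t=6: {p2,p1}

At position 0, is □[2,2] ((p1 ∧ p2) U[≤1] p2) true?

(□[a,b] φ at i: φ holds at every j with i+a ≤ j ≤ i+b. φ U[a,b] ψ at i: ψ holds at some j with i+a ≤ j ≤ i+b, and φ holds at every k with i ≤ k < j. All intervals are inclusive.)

Check ((p1 ∧ p2) U[≤1] p2) at every j in [2,2]:
  j=2: holds
All positions satisfy it → formula holds.

Holds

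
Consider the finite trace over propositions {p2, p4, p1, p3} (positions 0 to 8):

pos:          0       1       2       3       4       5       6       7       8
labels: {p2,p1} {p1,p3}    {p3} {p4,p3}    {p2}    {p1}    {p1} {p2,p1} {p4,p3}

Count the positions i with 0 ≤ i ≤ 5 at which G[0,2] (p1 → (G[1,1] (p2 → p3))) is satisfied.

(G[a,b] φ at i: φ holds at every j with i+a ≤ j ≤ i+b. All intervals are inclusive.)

Evaluate at each i in [0,5]:
  i=0: ✓ (all of [0,2])
  i=1: ✓ (all of [1,3])
  i=2: ✓ (all of [2,4])
  i=3: ✓ (all of [3,5])
  i=4: ✗ (fails at j=6)
  i=5: ✗ (fails at j=6)
Positions where it holds: {0, 1, 2, 3} → 4.

4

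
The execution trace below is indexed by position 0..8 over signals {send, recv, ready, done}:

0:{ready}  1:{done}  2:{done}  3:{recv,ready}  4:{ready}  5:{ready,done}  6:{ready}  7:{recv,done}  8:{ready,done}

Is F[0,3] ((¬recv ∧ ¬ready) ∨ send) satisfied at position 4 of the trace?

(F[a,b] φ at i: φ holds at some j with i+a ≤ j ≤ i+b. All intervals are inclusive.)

No

Check ((¬recv ∧ ¬ready) ∨ send) at each j in [4,7]:
  j=4: false
  j=5: false
  j=6: false
  j=7: false
No position in the window satisfies it → formula fails.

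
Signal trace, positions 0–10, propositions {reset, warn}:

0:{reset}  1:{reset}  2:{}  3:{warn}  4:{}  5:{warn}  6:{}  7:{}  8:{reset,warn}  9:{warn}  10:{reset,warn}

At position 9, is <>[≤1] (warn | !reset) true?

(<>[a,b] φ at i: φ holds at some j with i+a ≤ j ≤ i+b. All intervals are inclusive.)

Yes

Check (warn | !reset) at each j in [9,10]:
  j=9: true
  j=10: true
Found at j=9 → formula holds.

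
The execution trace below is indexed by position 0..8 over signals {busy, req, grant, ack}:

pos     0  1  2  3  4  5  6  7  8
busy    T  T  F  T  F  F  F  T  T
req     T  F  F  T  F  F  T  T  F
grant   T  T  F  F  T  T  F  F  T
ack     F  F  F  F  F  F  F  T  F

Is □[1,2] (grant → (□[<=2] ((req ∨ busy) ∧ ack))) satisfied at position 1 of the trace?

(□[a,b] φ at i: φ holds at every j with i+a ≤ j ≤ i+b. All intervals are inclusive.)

Yes

Check (grant → (□[<=2] ((req ∨ busy) ∧ ack))) at every j in [2,3]:
  j=2: antecedent false → ✓
  j=3: antecedent false → ✓
All positions satisfy it → formula holds.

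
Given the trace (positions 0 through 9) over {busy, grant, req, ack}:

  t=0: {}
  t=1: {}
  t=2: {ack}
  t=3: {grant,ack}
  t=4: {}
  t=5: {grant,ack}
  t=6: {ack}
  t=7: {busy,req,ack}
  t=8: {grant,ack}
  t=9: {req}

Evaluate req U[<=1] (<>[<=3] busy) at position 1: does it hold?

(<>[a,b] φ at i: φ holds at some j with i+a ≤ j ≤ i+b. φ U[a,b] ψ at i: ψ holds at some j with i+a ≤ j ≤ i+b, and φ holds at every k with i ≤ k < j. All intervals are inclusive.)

Need some j in [1,2] with <>[<=3] busy, and req at every k in [1,j-1].
  j=1: <>[<=3] busy — fails (none in [1,4]).
  j=2: <>[<=3] busy — fails (none in [2,5]).
No j in the window works → until fails.

No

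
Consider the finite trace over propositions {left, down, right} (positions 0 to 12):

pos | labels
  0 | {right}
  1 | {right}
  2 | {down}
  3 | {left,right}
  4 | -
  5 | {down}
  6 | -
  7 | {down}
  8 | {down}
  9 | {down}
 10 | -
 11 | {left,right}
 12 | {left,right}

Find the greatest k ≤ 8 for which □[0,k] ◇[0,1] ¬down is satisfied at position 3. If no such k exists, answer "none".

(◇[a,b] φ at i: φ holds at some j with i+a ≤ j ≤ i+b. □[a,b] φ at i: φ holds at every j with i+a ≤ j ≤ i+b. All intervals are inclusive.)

◇[0,1] ¬down must hold from j=3 onward; find where it first fails.
  j=3: holds
  j=4: holds
  j=5: holds
  j=6: holds
  j=7: fails
Holds on [3,6], so largest k = 3.

3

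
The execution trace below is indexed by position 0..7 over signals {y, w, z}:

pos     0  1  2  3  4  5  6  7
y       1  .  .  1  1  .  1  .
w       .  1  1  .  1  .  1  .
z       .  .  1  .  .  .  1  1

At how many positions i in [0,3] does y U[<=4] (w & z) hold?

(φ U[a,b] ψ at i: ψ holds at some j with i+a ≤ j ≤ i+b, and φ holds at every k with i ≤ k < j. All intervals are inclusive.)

1

Evaluate at each i in [0,3]:
  i=0: ✗ (lhs fails at k=1 before rhs at j=2)
  i=1: ✗ (lhs fails at k=1 before rhs at j=2)
  i=2: ✓ (rhs at j=2)
  i=3: ✗ (lhs fails at k=5 before rhs at j=6)
Positions where it holds: {2} → 1.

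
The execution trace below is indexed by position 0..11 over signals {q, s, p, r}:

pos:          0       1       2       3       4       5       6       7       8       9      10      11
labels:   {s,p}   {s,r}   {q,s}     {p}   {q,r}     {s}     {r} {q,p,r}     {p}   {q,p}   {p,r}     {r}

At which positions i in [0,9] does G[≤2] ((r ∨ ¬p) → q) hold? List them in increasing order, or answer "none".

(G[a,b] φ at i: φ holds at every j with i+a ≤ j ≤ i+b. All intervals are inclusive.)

Evaluate at each i in [0,9]:
  i=0: ✗ (fails at j=1)
  i=1: ✗ (fails at j=1)
  i=2: ✓ (all of [2,4])
  i=3: ✗ (fails at j=5)
  i=4: ✗ (fails at j=5)
  i=5: ✗ (fails at j=5)
  i=6: ✗ (fails at j=6)
  i=7: ✓ (all of [7,9])
  i=8: ✗ (fails at j=10)
  i=9: ✗ (fails at j=10)

2, 7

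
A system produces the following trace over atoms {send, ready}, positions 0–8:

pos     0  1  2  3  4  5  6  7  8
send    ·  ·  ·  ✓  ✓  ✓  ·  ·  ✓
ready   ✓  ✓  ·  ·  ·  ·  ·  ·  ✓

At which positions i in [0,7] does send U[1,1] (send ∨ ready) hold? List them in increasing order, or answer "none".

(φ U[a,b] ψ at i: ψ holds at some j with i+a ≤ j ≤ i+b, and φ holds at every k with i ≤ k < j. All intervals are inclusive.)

Evaluate at each i in [0,7]:
  i=0: ✗ (lhs fails at k=0 before rhs at j=1)
  i=1: ✗ (no rhs in [2,2])
  i=2: ✗ (lhs fails at k=2 before rhs at j=3)
  i=3: ✓ (rhs at j=4; lhs holds on [3,3])
  i=4: ✓ (rhs at j=5; lhs holds on [4,4])
  i=5: ✗ (no rhs in [6,6])
  i=6: ✗ (no rhs in [7,7])
  i=7: ✗ (lhs fails at k=7 before rhs at j=8)

3, 4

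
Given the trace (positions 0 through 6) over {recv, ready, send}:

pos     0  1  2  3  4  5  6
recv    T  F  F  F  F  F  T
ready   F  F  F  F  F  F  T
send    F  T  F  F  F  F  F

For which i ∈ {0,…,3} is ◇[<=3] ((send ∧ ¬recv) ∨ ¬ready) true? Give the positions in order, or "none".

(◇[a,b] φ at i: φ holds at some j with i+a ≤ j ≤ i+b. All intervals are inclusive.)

0, 1, 2, 3

Evaluate at each i in [0,3]:
  i=0: ✓ (witness j=0)
  i=1: ✓ (witness j=1)
  i=2: ✓ (witness j=2)
  i=3: ✓ (witness j=3)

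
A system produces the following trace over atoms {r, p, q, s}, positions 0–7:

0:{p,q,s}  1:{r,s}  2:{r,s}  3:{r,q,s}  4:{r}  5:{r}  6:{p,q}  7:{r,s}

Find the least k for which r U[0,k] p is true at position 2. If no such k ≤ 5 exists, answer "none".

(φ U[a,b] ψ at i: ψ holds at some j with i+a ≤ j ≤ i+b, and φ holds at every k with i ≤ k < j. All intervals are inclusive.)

Need earliest j ≥ 2 with p, and r at every k in [2,j-1].
  j=2: rhs fails.
  j=3: rhs fails.
  j=4: rhs fails.
  j=5: rhs fails.
  j=6: rhs holds; lhs holds on [2,5]. k = 4.

4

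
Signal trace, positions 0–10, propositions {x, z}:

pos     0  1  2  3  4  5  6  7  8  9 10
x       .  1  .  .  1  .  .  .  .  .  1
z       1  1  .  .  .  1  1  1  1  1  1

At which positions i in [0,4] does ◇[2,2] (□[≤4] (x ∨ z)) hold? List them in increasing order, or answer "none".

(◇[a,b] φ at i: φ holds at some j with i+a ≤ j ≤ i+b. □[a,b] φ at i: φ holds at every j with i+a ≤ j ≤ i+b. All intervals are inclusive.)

Evaluate at each i in [0,4]:
  i=0: ✗ (none in [2,2])
  i=1: ✗ (none in [3,3])
  i=2: ✓ (witness j=4)
  i=3: ✓ (witness j=5)
  i=4: ✓ (witness j=6)

2, 3, 4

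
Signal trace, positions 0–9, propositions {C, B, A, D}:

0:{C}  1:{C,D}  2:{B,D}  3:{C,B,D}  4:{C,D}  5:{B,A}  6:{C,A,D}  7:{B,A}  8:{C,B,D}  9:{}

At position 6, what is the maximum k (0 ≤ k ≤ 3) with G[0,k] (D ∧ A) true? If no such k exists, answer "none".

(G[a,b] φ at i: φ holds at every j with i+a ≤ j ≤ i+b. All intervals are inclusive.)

0

(D ∧ A) must hold from j=6 onward; find where it first fails.
  j=6: holds
  j=7: fails
Holds on [6,6], so largest k = 0.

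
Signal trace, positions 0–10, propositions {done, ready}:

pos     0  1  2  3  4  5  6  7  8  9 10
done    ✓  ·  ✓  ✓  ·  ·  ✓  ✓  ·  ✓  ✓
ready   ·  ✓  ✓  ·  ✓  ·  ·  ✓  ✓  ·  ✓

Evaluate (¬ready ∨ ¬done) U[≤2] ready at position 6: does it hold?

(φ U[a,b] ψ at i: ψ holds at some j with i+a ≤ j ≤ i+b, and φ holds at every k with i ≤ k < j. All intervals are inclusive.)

Need some j in [6,8] with ready, and (¬ready ∨ ¬done) at every k in [6,j-1].
  j=6: ready false.
  j=7: ready holds; (¬ready ∨ ¬done) holds at every k in [6,6] → satisfied.

Holds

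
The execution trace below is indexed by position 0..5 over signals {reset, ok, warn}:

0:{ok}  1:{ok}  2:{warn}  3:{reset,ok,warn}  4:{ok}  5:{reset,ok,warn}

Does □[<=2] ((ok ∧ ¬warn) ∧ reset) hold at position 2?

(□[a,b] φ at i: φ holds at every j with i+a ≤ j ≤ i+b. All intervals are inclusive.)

False

Check ((ok ∧ ¬warn) ∧ reset) at every j in [2,4]:
  j=2: false
  j=3: false
  j=4: false
Fails at j=2 → formula fails.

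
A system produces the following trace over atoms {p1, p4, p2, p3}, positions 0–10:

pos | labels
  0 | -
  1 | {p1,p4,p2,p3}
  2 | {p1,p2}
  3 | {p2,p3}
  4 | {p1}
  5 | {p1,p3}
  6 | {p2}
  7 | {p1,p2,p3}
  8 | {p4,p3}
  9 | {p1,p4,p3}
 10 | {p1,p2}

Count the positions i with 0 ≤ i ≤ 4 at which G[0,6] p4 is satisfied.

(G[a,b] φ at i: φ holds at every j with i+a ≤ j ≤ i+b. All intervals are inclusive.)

Evaluate at each i in [0,4]:
  i=0: ✗ (fails at j=0)
  i=1: ✗ (fails at j=2)
  i=2: ✗ (fails at j=2)
  i=3: ✗ (fails at j=3)
  i=4: ✗ (fails at j=4)
Positions where it holds: {} → 0.

0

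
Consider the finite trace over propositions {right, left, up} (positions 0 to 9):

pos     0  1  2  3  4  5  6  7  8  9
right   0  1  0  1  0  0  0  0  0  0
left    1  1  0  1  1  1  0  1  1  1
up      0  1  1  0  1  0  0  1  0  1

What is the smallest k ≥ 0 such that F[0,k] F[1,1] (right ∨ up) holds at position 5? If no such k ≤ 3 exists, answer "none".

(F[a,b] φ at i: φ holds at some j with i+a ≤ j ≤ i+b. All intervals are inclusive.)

Scan j = 5,6,… for F[1,1] (right ∨ up):
  j=5: fails
  j=6: holds
First hit at j=6, so smallest k = 6-5 = 1.

1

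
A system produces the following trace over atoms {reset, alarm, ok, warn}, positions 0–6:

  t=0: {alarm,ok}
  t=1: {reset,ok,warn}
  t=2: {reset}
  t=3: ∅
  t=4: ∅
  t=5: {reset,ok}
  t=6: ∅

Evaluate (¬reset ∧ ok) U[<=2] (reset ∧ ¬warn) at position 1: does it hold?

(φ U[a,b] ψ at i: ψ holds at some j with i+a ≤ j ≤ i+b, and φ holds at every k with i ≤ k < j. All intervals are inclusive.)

Need some j in [1,3] with (reset ∧ ¬warn), and (¬reset ∧ ok) at every k in [1,j-1].
  j=1: (reset ∧ ¬warn) false.
  j=2: (reset ∧ ¬warn) holds, but (¬reset ∧ ok) fails at k=1 → not this j.
  j=3: (reset ∧ ¬warn) false.
No j in the window works → until fails.

Does not hold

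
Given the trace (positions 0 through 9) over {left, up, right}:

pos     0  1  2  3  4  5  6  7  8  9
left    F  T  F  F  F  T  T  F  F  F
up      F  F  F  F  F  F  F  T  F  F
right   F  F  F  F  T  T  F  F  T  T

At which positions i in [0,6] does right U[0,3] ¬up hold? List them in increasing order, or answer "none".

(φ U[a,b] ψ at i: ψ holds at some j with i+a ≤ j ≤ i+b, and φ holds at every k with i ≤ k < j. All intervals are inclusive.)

Evaluate at each i in [0,6]:
  i=0: ✓ (rhs at j=0)
  i=1: ✓ (rhs at j=1)
  i=2: ✓ (rhs at j=2)
  i=3: ✓ (rhs at j=3)
  i=4: ✓ (rhs at j=4)
  i=5: ✓ (rhs at j=5)
  i=6: ✓ (rhs at j=6)

0, 1, 2, 3, 4, 5, 6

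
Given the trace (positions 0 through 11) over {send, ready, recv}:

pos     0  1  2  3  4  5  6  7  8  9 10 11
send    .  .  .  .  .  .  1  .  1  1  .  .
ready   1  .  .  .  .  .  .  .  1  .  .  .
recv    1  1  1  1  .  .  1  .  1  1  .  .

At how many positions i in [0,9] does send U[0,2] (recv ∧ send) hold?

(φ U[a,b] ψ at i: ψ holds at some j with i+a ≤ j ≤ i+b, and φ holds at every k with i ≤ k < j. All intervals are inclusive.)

3

Evaluate at each i in [0,9]:
  i=0: ✗ (no rhs in [0,2])
  i=1: ✗ (no rhs in [1,3])
  i=2: ✗ (no rhs in [2,4])
  i=3: ✗ (no rhs in [3,5])
  i=4: ✗ (lhs fails at k=4 before rhs at j=6)
  i=5: ✗ (lhs fails at k=5 before rhs at j=6)
  i=6: ✓ (rhs at j=6)
  i=7: ✗ (lhs fails at k=7 before rhs at j=8)
  i=8: ✓ (rhs at j=8)
  i=9: ✓ (rhs at j=9)
Positions where it holds: {6, 8, 9} → 3.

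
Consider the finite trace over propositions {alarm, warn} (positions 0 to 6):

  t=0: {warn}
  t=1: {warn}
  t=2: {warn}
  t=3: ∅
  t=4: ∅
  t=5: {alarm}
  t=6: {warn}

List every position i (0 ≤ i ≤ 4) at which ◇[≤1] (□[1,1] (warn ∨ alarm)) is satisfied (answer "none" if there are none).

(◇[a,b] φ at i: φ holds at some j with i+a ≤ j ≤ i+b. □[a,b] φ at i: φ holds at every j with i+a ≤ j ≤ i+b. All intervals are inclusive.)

0, 1, 3, 4

Evaluate at each i in [0,4]:
  i=0: ✓ (witness j=0)
  i=1: ✓ (witness j=1)
  i=2: ✗ (none in [2,3])
  i=3: ✓ (witness j=4)
  i=4: ✓ (witness j=4)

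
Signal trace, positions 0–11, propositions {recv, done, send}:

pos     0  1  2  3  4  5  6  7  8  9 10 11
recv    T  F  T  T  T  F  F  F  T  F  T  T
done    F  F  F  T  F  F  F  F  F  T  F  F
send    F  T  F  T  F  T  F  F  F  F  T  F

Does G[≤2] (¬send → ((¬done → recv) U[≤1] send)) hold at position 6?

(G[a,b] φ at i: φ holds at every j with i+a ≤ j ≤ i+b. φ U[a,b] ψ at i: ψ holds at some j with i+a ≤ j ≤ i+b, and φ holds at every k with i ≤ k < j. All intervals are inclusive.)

No

Check (¬send → ((¬done → recv) U[≤1] send)) at every j in [6,8]:
  j=6: antecedent true; consequent fails → ✗
  j=7: antecedent true; consequent fails → ✗
  j=8: antecedent true; consequent fails → ✗
Fails at j=6 → formula fails.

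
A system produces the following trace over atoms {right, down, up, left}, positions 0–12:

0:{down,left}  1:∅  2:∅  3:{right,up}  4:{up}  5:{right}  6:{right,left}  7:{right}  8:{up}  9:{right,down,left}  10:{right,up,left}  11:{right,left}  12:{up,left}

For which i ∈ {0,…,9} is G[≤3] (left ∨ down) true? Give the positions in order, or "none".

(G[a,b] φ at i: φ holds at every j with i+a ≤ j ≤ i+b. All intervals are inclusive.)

Evaluate at each i in [0,9]:
  i=0: ✗ (fails at j=1)
  i=1: ✗ (fails at j=1)
  i=2: ✗ (fails at j=2)
  i=3: ✗ (fails at j=3)
  i=4: ✗ (fails at j=4)
  i=5: ✗ (fails at j=5)
  i=6: ✗ (fails at j=7)
  i=7: ✗ (fails at j=7)
  i=8: ✗ (fails at j=8)
  i=9: ✓ (all of [9,12])

9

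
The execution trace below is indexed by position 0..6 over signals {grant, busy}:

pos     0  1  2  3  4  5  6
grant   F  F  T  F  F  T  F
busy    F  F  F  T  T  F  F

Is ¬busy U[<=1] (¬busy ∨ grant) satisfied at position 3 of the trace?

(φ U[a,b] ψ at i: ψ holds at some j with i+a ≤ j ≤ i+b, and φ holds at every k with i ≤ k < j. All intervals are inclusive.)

Need some j in [3,4] with (¬busy ∨ grant), and ¬busy at every k in [3,j-1].
  j=3: (¬busy ∨ grant) false.
  j=4: (¬busy ∨ grant) false.
No j in the window works → until fails.

No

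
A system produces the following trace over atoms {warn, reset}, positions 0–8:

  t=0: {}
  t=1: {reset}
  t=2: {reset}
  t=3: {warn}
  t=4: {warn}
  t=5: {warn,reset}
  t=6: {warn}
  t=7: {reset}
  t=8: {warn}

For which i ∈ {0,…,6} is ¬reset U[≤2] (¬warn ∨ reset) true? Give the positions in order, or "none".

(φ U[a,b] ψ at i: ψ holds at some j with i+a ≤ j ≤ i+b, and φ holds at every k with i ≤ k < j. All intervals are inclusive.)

0, 1, 2, 3, 4, 5, 6

Evaluate at each i in [0,6]:
  i=0: ✓ (rhs at j=0)
  i=1: ✓ (rhs at j=1)
  i=2: ✓ (rhs at j=2)
  i=3: ✓ (rhs at j=5; lhs holds on [3,4])
  i=4: ✓ (rhs at j=5; lhs holds on [4,4])
  i=5: ✓ (rhs at j=5)
  i=6: ✓ (rhs at j=7; lhs holds on [6,6])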